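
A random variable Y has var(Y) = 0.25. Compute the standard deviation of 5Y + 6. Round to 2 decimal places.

2.50

var(5Y + 6) = (5)²·0.25 = 6.25
σ(5Y + 6) = √6.25 ≈ 2.50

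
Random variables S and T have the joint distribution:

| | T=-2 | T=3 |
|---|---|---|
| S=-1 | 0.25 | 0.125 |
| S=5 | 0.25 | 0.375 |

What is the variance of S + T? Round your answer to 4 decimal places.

18.4375

E[S] = 2.75,  E[T] = 0.5,  E[ST] = 3.25
var(S) = 16 − (2.75)² = 8.4375;  var(T) = 6.5 − (0.5)² = 6.25
cov(S,T) = 3.25 − (2.75)(0.5) = 1.875
var(S + T) = (1)²·8.4375 + (1)²·6.25 + 2·(1)·(1)·1.875 = 18.4375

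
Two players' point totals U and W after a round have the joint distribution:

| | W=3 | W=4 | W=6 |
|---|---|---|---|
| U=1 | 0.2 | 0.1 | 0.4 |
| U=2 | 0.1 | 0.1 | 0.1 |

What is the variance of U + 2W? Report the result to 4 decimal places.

E[U] = 1.3,  E[W] = 4.7,  E[UW] = 6
Var(U) = 1.9 − (1.3)² = 0.21;  Var(W) = 23.9 − (4.7)² = 1.81
Cov(U,W) = 6 − (1.3)(4.7) = -0.11
Var(U + 2W) = (1)²·0.21 + (2)²·1.81 + 2·(1)·(2)·-0.11 = 7.01

7.0100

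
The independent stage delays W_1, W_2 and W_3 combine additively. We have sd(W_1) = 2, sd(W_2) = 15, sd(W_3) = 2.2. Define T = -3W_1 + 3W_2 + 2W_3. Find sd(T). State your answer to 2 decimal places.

45.61

Var(W_1) = 4, Var(W_2) = 225, Var(W_3) = 4.84
By independence, Var(T) = (-3)²Var(W_1) + (3)²Var(W_2) + (2)²Var(W_3)
= (-3)²·4 + (3)²·225 + (2)²·4.84 = 2080.36
sd(T) = √2080.36 ≈ 45.61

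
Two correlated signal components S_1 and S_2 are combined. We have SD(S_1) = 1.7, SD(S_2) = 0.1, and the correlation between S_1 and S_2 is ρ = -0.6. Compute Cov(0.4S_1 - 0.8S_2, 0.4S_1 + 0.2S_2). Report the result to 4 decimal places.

Var(S_1) = (1.7)² = 2.89;  Var(S_2) = (0.1)² = 0.01
Cov(S_1,S_2) = ρ·SD(S_1)·SD(S_2) = -0.6·1.7·0.1 = -0.102
Cov(0.4S_1 - 0.8S_2, 0.4S_1 + 0.2S_2) = (0.4)(0.4)Var(S_1) + (-0.8)(0.2)Var(S_2) + [(0.4)(0.2) + (-0.8)(0.4)]Cov(S_1,S_2)
= 0.16·2.89 + -0.16·0.01 + -0.24·-0.102 = 0.48528

0.4853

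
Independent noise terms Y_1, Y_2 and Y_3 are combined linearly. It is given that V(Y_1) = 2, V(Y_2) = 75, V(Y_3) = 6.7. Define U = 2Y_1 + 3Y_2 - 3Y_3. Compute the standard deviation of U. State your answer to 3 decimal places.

27.264

By independence, V(U) = (2)²V(Y_1) + (3)²V(Y_2) + (-3)²V(Y_3)
= (2)²·2 + (3)²·75 + (-3)²·6.7 = 743.3
sd(U) = √743.3 ≈ 27.264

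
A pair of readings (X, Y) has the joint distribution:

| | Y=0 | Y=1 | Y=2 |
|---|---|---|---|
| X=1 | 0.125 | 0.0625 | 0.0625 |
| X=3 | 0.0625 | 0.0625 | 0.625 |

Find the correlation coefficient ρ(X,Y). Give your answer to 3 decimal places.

E[X] = 2.5,  E[Y] = 1.5
E[XY] = 4.125
cov(X,Y) = E[XY] − E[X]E[Y] = 4.125 − (2.5)(1.5) = 0.375
V(X) = 0.75,  V(Y) = 0.625
ρ = 0.375 / √(0.75·0.625) ≈ 0.548

0.548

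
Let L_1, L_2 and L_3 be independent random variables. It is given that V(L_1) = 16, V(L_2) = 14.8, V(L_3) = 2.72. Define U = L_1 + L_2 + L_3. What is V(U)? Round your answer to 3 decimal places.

By independence, V(U) = (1)²V(L_1) + (1)²V(L_2) + (1)²V(L_3)
= (1)²·16 + (1)²·14.8 + (1)²·2.72 = 33.52

33.520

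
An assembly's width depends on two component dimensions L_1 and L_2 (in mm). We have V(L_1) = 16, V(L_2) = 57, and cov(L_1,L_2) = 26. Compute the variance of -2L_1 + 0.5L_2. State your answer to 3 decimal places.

26.250

V(-2L_1 + 0.5L_2) = (-2)²·V(L_1) + (0.5)²·V(L_2) + 2·(-2)·(0.5)·cov(L_1,L_2)
= 4·16 + 0.25·57 + -2·26 = 26.25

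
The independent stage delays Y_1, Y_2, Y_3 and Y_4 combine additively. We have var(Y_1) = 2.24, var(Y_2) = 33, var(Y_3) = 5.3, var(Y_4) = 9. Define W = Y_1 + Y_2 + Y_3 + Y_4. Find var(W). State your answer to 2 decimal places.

49.54

By independence, var(W) = (1)²var(Y_1) + (1)²var(Y_2) + (1)²var(Y_3) + (1)²var(Y_4)
= (1)²·2.24 + (1)²·33 + (1)²·5.3 + (1)²·9 = 49.54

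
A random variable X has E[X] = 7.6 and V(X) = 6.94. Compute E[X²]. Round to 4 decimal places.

64.7000

E[X²] = V(X) + (E[X])² = 6.94 + (7.6)² = 64.7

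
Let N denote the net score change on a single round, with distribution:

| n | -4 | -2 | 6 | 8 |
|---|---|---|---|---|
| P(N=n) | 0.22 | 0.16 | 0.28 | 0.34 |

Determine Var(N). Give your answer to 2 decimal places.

25.76

E[N] = (-4)(0.22) + (-2)(0.16) + (6)(0.28) + (8)(0.34) = 3.2
E[N²] = (-4)²(0.22) + (-2)²(0.16) + (6)²(0.28) + (8)²(0.34) = 36
Var(N) = E[N²] − (E[N])² = 36 − (3.2)² = 25.76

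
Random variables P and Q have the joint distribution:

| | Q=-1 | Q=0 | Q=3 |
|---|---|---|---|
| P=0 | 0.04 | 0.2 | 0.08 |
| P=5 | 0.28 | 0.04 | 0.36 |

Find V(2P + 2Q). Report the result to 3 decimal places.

39.680

E[P] = 3.4,  E[Q] = 1,  E[PQ] = 4
V(P) = 17 − (3.4)² = 5.44;  V(Q) = 4.28 − (1)² = 3.28
cov(P,Q) = 4 − (3.4)(1) = 0.6
V(2P + 2Q) = (2)²·5.44 + (2)²·3.28 + 2·(2)·(2)·0.6 = 39.68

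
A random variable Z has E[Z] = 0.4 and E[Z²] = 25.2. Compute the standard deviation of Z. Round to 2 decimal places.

V(Z) = 25.2 − (0.4)² = 25.04
SD(Z) = √25.04 ≈ 5.00

5.00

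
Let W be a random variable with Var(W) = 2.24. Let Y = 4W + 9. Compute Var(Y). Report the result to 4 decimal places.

35.8400

Var(4W + 9) = (4)²·Var(W) = 16·2.24 = 35.84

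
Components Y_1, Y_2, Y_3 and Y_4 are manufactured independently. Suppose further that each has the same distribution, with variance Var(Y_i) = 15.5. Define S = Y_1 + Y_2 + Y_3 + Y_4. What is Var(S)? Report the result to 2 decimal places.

By independence, Var(S) = (1)²Var(Y_1) + (1)²Var(Y_2) + (1)²Var(Y_3) + (1)²Var(Y_4)
= (1)²·15.5 + (1)²·15.5 + (1)²·15.5 + (1)²·15.5 = 62

62.00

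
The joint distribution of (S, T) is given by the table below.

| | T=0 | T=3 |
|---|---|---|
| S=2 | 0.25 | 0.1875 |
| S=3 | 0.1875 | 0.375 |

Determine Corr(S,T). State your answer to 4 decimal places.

E[S] = 2.5625,  E[T] = 1.6875
E[ST] = 4.5
cov(S,T) = E[ST] − E[S]E[T] = 4.5 − (2.5625)(1.6875) = 0.17578125
var(S) = 0.24609375,  var(T) = 2.21484375
ρ = 0.17578125 / √(0.24609375·2.21484375) ≈ 0.2381

0.2381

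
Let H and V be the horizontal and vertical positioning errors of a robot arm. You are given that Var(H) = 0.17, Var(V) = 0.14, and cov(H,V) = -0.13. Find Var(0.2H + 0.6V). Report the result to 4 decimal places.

Var(0.2H + 0.6V) = (0.2)²·Var(H) + (0.6)²·Var(V) + 2·(0.2)·(0.6)·cov(H,V)
= 0.04·0.17 + 0.36·0.14 + 0.24·-0.13 = 0.026

0.0260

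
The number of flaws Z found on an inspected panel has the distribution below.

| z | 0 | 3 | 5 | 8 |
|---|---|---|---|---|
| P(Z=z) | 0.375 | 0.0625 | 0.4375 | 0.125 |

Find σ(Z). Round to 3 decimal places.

2.848

E[Z] = (0)(0.375) + (3)(0.0625) + (5)(0.4375) + (8)(0.125) = 3.375
E[Z²] = (0)²(0.375) + (3)²(0.0625) + (5)²(0.4375) + (8)²(0.125) = 19.5
Var(Z) = E[Z²] − (E[Z])² = 19.5 − (3.375)² = 8.109375
σ(Z) = √8.109375 ≈ 2.848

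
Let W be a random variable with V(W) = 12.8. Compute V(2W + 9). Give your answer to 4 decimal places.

51.2000

V(2W + 9) = (2)²·V(W) = 4·12.8 = 51.2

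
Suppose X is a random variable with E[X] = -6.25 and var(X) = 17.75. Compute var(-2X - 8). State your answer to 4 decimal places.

var(-2X - 8) = (-2)²·var(X) = 4·17.75 = 71

71.0000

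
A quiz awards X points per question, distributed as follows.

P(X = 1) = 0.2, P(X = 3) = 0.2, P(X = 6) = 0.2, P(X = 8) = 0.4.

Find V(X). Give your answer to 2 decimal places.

E[X] = (1)(0.2) + (3)(0.2) + (6)(0.2) + (8)(0.4) = 5.2
E[X²] = (1)²(0.2) + (3)²(0.2) + (6)²(0.2) + (8)²(0.4) = 34.8
V(X) = E[X²] − (E[X])² = 34.8 − (5.2)² = 7.76

7.76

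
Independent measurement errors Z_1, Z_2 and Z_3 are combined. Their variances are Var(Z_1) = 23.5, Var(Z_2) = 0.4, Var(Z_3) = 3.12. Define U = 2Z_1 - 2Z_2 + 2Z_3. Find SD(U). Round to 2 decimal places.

10.40

By independence, Var(U) = (2)²Var(Z_1) + (-2)²Var(Z_2) + (2)²Var(Z_3)
= (2)²·23.5 + (-2)²·0.4 + (2)²·3.12 = 108.08
SD(U) = √108.08 ≈ 10.40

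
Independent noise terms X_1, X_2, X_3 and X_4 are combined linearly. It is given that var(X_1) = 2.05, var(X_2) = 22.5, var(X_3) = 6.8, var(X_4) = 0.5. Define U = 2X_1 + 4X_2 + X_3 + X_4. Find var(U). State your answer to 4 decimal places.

375.5000

By independence, var(U) = (2)²var(X_1) + (4)²var(X_2) + (1)²var(X_3) + (1)²var(X_4)
= (2)²·2.05 + (4)²·22.5 + (1)²·6.8 + (1)²·0.5 = 375.5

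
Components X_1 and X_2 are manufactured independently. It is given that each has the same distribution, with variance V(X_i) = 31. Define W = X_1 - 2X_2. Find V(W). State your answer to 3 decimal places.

155.000

By independence, V(W) = (1)²V(X_1) + (-2)²V(X_2)
= (1)²·31 + (-2)²·31 = 155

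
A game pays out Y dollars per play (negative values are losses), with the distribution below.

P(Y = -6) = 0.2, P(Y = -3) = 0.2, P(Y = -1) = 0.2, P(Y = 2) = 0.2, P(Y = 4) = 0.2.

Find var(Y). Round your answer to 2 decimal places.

E[Y] = (-6)(0.2) + (-3)(0.2) + (-1)(0.2) + (2)(0.2) + (4)(0.2) = -0.8
E[Y²] = (-6)²(0.2) + (-3)²(0.2) + (-1)²(0.2) + (2)²(0.2) + (4)²(0.2) = 13.2
var(Y) = E[Y²] − (E[Y])² = 13.2 − (-0.8)² = 12.56

12.56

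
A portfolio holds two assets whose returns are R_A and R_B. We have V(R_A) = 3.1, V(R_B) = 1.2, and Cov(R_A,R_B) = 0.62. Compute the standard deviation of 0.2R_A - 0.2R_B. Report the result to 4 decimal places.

0.3499

V(0.2R_A - 0.2R_B) = (0.2)²·V(R_A) + (-0.2)²·V(R_B) + 2·(0.2)·(-0.2)·Cov(R_A,R_B)
= 0.04·3.1 + 0.04·1.2 + -0.08·0.62 = 0.1224
sd(0.2R_A - 0.2R_B) = √0.1224 ≈ 0.3499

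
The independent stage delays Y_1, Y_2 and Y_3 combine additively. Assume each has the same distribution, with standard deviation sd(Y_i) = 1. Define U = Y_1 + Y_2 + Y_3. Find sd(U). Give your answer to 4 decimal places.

var(Y_i) = (1)² = 1
By independence, var(U) = (1)²var(Y_1) + (1)²var(Y_2) + (1)²var(Y_3)
= (1)²·1 + (1)²·1 + (1)²·1 = 3
sd(U) = √3 ≈ 1.7321

1.7321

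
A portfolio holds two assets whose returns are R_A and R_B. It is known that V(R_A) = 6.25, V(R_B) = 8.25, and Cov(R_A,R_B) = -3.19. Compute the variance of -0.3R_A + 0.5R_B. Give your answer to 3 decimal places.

3.582

V(-0.3R_A + 0.5R_B) = (-0.3)²·V(R_A) + (0.5)²·V(R_B) + 2·(-0.3)·(0.5)·Cov(R_A,R_B)
= 0.09·6.25 + 0.25·8.25 + -0.3·-3.19 = 3.582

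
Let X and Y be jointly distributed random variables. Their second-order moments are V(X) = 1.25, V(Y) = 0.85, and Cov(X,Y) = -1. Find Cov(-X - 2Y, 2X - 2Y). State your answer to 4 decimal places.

2.9000

Cov(-X - 2Y, 2X - 2Y) = (-1)(2)V(X) + (-2)(-2)V(Y) + [(-1)(-2) + (-2)(2)]Cov(X,Y)
= -2·1.25 + 4·0.85 + -2·-1 = 2.9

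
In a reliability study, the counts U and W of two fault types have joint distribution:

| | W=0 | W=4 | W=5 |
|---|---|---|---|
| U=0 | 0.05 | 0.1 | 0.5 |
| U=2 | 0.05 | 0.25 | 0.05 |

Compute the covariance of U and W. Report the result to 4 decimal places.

E[U] = 0.7,  E[W] = 4.15
E[UW] = 2.5
cov(U,W) = E[UW] − E[U]E[W] = 2.5 − (0.7)(4.15) = -0.405

-0.4050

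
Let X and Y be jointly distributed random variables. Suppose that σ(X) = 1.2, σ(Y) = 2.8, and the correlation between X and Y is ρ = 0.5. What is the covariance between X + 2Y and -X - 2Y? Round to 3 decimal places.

V(X) = (1.2)² = 1.44;  V(Y) = (2.8)² = 7.84
cov(X,Y) = ρ·σ(X)·σ(Y) = 0.5·1.2·2.8 = 1.68
cov(X + 2Y, -X - 2Y) = (1)(-1)V(X) + (2)(-2)V(Y) + [(1)(-2) + (2)(-1)]cov(X,Y)
= -1·1.44 + -4·7.84 + -4·1.68 = -39.52

-39.520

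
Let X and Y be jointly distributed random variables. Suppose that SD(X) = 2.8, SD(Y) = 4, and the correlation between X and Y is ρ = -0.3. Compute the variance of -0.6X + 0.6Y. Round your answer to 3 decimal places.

11.002

Var(X) = (2.8)² = 7.84;  Var(Y) = (4)² = 16
cov(X,Y) = ρ·SD(X)·SD(Y) = -0.3·2.8·4 = -3.36
Var(-0.6X + 0.6Y) = (-0.6)²·Var(X) + (0.6)²·Var(Y) + 2·(-0.6)·(0.6)·cov(X,Y)
= 0.36·7.84 + 0.36·16 + -0.72·-3.36 = 11.0016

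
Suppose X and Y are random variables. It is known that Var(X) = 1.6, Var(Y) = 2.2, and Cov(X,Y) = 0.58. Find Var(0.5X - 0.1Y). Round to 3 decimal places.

0.364

Var(0.5X - 0.1Y) = (0.5)²·Var(X) + (-0.1)²·Var(Y) + 2·(0.5)·(-0.1)·Cov(X,Y)
= 0.25·1.6 + 0.01·2.2 + -0.1·0.58 = 0.364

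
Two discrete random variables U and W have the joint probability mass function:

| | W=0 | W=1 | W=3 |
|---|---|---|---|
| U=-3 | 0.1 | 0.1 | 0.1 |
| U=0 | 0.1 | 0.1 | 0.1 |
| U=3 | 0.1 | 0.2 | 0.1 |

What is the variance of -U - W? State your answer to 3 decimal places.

7.440

E[U] = 0.3,  E[W] = 1.3,  E[UW] = 0.3
V(U) = 6.3 − (0.3)² = 6.21;  V(W) = 3.1 − (1.3)² = 1.41
cov(U,W) = 0.3 − (0.3)(1.3) = -0.09
V(-U - W) = (-1)²·6.21 + (-1)²·1.41 + 2·(-1)·(-1)·-0.09 = 7.44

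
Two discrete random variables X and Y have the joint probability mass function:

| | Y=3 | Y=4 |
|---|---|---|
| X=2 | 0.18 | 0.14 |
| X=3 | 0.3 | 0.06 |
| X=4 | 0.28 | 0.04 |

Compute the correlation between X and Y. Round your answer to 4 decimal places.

-0.2927

E[X] = 3,  E[Y] = 3.24
E[XY] = 9.62
cov(X,Y) = E[XY] − E[X]E[Y] = 9.62 − (3)(3.24) = -0.1
Var(X) = 0.64,  Var(Y) = 0.1824
ρ = -0.1 / √(0.64·0.1824) ≈ -0.2927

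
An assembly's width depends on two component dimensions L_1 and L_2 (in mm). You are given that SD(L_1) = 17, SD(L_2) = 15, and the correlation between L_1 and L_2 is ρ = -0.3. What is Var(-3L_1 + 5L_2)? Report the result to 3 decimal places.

Var(L_1) = (17)² = 289;  Var(L_2) = (15)² = 225
cov(L_1,L_2) = ρ·SD(L_1)·SD(L_2) = -0.3·17·15 = -76.5
Var(-3L_1 + 5L_2) = (-3)²·Var(L_1) + (5)²·Var(L_2) + 2·(-3)·(5)·cov(L_1,L_2)
= 9·289 + 25·225 + -30·-76.5 = 10521

10521.000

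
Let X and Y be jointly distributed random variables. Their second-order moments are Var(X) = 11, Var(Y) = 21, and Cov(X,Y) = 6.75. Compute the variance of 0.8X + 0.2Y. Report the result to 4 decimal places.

10.0400

Var(0.8X + 0.2Y) = (0.8)²·Var(X) + (0.2)²·Var(Y) + 2·(0.8)·(0.2)·Cov(X,Y)
= 0.64·11 + 0.04·21 + 0.32·6.75 = 10.04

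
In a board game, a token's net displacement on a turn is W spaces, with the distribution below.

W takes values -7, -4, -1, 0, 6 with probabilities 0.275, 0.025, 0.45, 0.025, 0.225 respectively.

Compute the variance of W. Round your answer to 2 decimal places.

21.16

E[W] = (-7)(0.275) + (-4)(0.025) + (-1)(0.45) + (0)(0.025) + (6)(0.225) = -1.125
E[W²] = (-7)²(0.275) + (-4)²(0.025) + (-1)²(0.45) + (0)²(0.025) + (6)²(0.225) = 22.425
V(W) = E[W²] − (E[W])² = 22.425 − (-1.125)² = 21.159375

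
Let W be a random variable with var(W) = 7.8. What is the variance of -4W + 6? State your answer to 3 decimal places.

var(-4W + 6) = (-4)²·var(W) = 16·7.8 = 124.8

124.800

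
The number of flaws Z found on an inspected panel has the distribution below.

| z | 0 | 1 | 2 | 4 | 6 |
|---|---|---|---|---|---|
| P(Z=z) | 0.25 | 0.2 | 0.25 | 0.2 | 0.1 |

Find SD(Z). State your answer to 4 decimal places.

E[Z] = (0)(0.25) + (1)(0.2) + (2)(0.25) + (4)(0.2) + (6)(0.1) = 2.1
E[Z²] = (0)²(0.25) + (1)²(0.2) + (2)²(0.25) + (4)²(0.2) + (6)²(0.1) = 8
V(Z) = E[Z²] − (E[Z])² = 8 − (2.1)² = 3.59
SD(Z) = √3.59 ≈ 1.8947

1.8947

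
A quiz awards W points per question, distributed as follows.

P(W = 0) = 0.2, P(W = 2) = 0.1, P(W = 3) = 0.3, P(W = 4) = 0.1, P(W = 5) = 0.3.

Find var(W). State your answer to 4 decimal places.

E[W] = (0)(0.2) + (2)(0.1) + (3)(0.3) + (4)(0.1) + (5)(0.3) = 3
E[W²] = (0)²(0.2) + (2)²(0.1) + (3)²(0.3) + (4)²(0.1) + (5)²(0.3) = 12.2
var(W) = E[W²] − (E[W])² = 12.2 − (3)² = 3.2

3.2000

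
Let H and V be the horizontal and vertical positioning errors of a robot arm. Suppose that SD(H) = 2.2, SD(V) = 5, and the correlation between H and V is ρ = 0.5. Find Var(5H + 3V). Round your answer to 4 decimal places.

Var(H) = (2.2)² = 4.84;  Var(V) = (5)² = 25
cov(H,V) = ρ·SD(H)·SD(V) = 0.5·2.2·5 = 5.5
Var(5H + 3V) = (5)²·Var(H) + (3)²·Var(V) + 2·(5)·(3)·cov(H,V)
= 25·4.84 + 9·25 + 30·5.5 = 511

511.0000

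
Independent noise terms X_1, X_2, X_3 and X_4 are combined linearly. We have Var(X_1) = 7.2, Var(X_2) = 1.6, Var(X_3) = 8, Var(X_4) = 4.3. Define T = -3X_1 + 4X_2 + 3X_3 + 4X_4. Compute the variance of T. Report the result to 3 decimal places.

231.200

By independence, Var(T) = (-3)²Var(X_1) + (4)²Var(X_2) + (3)²Var(X_3) + (4)²Var(X_4)
= (-3)²·7.2 + (4)²·1.6 + (3)²·8 + (4)²·4.3 = 231.2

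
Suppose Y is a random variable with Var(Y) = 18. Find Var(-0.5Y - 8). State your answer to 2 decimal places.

Var(-0.5Y - 8) = (-0.5)²·Var(Y) = 0.25·18 = 4.5

4.50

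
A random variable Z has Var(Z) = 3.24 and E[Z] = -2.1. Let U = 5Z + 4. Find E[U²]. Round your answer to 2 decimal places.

E[5Z + 4] = 5·-2.1 + 4 = -6.5
Var(5Z + 4) = (5)²·3.24 = 81
E[U²] = Var(U) + (E[U])² = 81 + (-6.5)² = 123.25

123.25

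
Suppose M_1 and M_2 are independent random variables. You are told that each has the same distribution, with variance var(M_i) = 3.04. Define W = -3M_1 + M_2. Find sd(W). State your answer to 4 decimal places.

By independence, var(W) = (-3)²var(M_1) + (1)²var(M_2)
= (-3)²·3.04 + (1)²·3.04 = 30.4
sd(W) = √30.4 ≈ 5.5136

5.5136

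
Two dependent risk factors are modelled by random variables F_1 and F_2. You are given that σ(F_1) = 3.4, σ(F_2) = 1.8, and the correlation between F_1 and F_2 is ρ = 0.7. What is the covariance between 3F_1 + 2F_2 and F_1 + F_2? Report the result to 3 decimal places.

Var(F_1) = (3.4)² = 11.56;  Var(F_2) = (1.8)² = 3.24
Cov(F_1,F_2) = ρ·σ(F_1)·σ(F_2) = 0.7·3.4·1.8 = 4.284
Cov(3F_1 + 2F_2, F_1 + F_2) = (3)(1)Var(F_1) + (2)(1)Var(F_2) + [(3)(1) + (2)(1)]Cov(F_1,F_2)
= 3·11.56 + 2·3.24 + 5·4.284 = 62.58

62.580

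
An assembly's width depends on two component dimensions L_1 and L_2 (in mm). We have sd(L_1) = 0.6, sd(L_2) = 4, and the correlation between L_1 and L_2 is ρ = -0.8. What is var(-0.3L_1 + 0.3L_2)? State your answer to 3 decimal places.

var(L_1) = (0.6)² = 0.36;  var(L_2) = (4)² = 16
Cov(L_1,L_2) = ρ·sd(L_1)·sd(L_2) = -0.8·0.6·4 = -1.92
var(-0.3L_1 + 0.3L_2) = (-0.3)²·var(L_1) + (0.3)²·var(L_2) + 2·(-0.3)·(0.3)·Cov(L_1,L_2)
= 0.09·0.36 + 0.09·16 + -0.18·-1.92 = 1.818

1.818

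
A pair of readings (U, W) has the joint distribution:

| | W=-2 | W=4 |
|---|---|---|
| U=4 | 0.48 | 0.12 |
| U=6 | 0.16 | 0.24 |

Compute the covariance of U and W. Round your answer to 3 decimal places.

E[U] = 4.8,  E[W] = 0.16
E[UW] = 1.92
cov(U,W) = E[UW] − E[U]E[W] = 1.92 − (4.8)(0.16) = 1.152

1.152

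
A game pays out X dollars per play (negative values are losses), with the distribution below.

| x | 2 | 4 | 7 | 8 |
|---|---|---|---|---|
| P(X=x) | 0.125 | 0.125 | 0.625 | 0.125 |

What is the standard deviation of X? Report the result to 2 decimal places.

1.90

E[X] = (2)(0.125) + (4)(0.125) + (7)(0.625) + (8)(0.125) = 6.125
E[X²] = (2)²(0.125) + (4)²(0.125) + (7)²(0.625) + (8)²(0.125) = 41.125
Var(X) = E[X²] − (E[X])² = 41.125 − (6.125)² = 3.609375
sd(X) = √3.609375 ≈ 1.90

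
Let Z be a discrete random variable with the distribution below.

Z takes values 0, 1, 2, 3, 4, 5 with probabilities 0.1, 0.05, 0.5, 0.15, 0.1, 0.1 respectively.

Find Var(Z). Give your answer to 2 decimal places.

E[Z] = (0)(0.1) + (1)(0.05) + (2)(0.5) + (3)(0.15) + (4)(0.1) + (5)(0.1) = 2.4
E[Z²] = (0)²(0.1) + (1)²(0.05) + (2)²(0.5) + (3)²(0.15) + (4)²(0.1) + (5)²(0.1) = 7.5
Var(Z) = E[Z²] − (E[Z])² = 7.5 − (2.4)² = 1.74

1.74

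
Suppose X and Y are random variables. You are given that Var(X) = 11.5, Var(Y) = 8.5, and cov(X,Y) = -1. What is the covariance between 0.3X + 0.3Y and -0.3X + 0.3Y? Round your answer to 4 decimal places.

cov(0.3X + 0.3Y, -0.3X + 0.3Y) = (0.3)(-0.3)Var(X) + (0.3)(0.3)Var(Y) + [(0.3)(0.3) + (0.3)(-0.3)]cov(X,Y)
= -0.09·11.5 + 0.09·8.5 + 0·-1 = -0.27

-0.2700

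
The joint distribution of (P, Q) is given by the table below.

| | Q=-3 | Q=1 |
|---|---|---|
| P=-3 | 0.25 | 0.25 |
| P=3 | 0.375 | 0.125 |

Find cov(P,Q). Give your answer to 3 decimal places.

-1.500

E[P] = 0,  E[Q] = -1.5
E[PQ] = -1.5
cov(P,Q) = E[PQ] − E[P]E[Q] = -1.5 − (0)(-1.5) = -1.5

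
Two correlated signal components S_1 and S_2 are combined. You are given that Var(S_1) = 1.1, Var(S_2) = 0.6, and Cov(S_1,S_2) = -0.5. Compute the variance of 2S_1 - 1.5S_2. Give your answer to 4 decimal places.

8.7500

Var(2S_1 - 1.5S_2) = (2)²·Var(S_1) + (-1.5)²·Var(S_2) + 2·(2)·(-1.5)·Cov(S_1,S_2)
= 4·1.1 + 2.25·0.6 + -6·-0.5 = 8.75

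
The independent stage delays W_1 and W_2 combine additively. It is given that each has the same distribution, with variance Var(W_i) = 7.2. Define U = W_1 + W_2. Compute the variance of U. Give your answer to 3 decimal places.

14.400

By independence, Var(U) = (1)²Var(W_1) + (1)²Var(W_2)
= (1)²·7.2 + (1)²·7.2 = 14.4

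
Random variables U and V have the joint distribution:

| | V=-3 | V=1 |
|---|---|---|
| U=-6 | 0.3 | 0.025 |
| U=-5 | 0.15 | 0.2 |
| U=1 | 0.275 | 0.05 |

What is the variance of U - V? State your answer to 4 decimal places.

13.9494

E[U] = -3.375,  E[V] = -1.9,  E[UV] = 5.725
var(U) = 20.775 − (-3.375)² = 9.384375;  var(V) = 6.8 − (-1.9)² = 3.19
cov(U,V) = 5.725 − (-3.375)(-1.9) = -0.6875
var(U - V) = (1)²·9.384375 + (-1)²·3.19 + 2·(1)·(-1)·-0.6875 = 13.949375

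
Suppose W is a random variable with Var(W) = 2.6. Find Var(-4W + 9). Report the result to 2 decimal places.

41.60

Var(-4W + 9) = (-4)²·Var(W) = 16·2.6 = 41.6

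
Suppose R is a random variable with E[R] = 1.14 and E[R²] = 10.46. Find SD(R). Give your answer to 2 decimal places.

V(R) = 10.46 − (1.14)² = 9.1604
SD(R) = √9.1604 ≈ 3.03

3.03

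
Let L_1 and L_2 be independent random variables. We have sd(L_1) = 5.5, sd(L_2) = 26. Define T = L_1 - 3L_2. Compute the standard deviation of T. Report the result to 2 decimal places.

Var(L_1) = 30.25, Var(L_2) = 676
By independence, Var(T) = (1)²Var(L_1) + (-3)²Var(L_2)
= (1)²·30.25 + (-3)²·676 = 6114.25
sd(T) = √6114.25 ≈ 78.19

78.19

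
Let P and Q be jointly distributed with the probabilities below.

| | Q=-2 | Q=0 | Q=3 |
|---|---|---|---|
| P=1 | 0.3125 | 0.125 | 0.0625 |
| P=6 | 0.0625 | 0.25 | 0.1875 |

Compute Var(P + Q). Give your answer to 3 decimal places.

14.375

E[P] = 3.5,  E[Q] = 0,  E[PQ] = 2.1875
Var(P) = 18.5 − (3.5)² = 6.25;  Var(Q) = 3.75 − (0)² = 3.75
cov(P,Q) = 2.1875 − (3.5)(0) = 2.1875
Var(P + Q) = (1)²·6.25 + (1)²·3.75 + 2·(1)·(1)·2.1875 = 14.375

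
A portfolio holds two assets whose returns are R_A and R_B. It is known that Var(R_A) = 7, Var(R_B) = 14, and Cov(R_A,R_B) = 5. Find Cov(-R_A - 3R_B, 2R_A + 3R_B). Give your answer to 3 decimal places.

Cov(-R_A - 3R_B, 2R_A + 3R_B) = (-1)(2)Var(R_A) + (-3)(3)Var(R_B) + [(-1)(3) + (-3)(2)]Cov(R_A,R_B)
= -2·7 + -9·14 + -9·5 = -185

-185.000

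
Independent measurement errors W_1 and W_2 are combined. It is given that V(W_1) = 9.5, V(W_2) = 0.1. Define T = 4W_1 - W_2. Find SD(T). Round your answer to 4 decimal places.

By independence, V(T) = (4)²V(W_1) + (-1)²V(W_2)
= (4)²·9.5 + (-1)²·0.1 = 152.1
SD(T) = √152.1 ≈ 12.3329

12.3329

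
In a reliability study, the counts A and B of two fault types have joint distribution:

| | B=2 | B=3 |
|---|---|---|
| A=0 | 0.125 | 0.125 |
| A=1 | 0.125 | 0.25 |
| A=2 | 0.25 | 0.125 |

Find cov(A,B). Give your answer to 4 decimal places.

-0.0625

E[A] = 1.125,  E[B] = 2.5
E[AB] = 2.75
cov(A,B) = E[AB] − E[A]E[B] = 2.75 − (1.125)(2.5) = -0.0625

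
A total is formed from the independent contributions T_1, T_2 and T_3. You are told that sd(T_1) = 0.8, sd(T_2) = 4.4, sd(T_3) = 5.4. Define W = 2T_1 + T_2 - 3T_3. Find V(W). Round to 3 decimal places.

V(T_1) = 0.64, V(T_2) = 19.36, V(T_3) = 29.16
By independence, V(W) = (2)²V(T_1) + (1)²V(T_2) + (-3)²V(T_3)
= (2)²·0.64 + (1)²·19.36 + (-3)²·29.16 = 284.36

284.360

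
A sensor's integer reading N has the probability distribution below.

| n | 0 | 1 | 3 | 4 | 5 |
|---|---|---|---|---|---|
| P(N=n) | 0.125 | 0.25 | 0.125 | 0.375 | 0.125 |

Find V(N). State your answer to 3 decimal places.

E[N] = (0)(0.125) + (1)(0.25) + (3)(0.125) + (4)(0.375) + (5)(0.125) = 2.75
E[N²] = (0)²(0.125) + (1)²(0.25) + (3)²(0.125) + (4)²(0.375) + (5)²(0.125) = 10.5
V(N) = E[N²] − (E[N])² = 10.5 − (2.75)² = 2.9375

2.938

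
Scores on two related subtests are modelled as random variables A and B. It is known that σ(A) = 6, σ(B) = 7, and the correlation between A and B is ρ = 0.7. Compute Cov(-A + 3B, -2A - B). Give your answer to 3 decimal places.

var(A) = (6)² = 36;  var(B) = (7)² = 49
Cov(A,B) = ρ·σ(A)·σ(B) = 0.7·6·7 = 29.4
Cov(-A + 3B, -2A - B) = (-1)(-2)var(A) + (3)(-1)var(B) + [(-1)(-1) + (3)(-2)]Cov(A,B)
= 2·36 + -3·49 + -5·29.4 = -222

-222.000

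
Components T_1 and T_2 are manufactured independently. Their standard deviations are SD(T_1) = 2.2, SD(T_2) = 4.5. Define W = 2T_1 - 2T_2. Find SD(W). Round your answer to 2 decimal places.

10.02

Var(T_1) = 4.84, Var(T_2) = 20.25
By independence, Var(W) = (2)²Var(T_1) + (-2)²Var(T_2)
= (2)²·4.84 + (-2)²·20.25 = 100.36
SD(W) = √100.36 ≈ 10.02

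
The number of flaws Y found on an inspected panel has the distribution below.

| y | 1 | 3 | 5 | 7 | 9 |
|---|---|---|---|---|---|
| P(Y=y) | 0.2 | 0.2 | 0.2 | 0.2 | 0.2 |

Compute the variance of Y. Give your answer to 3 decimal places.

E[Y] = (1)(0.2) + (3)(0.2) + (5)(0.2) + (7)(0.2) + (9)(0.2) = 5
E[Y²] = (1)²(0.2) + (3)²(0.2) + (5)²(0.2) + (7)²(0.2) + (9)²(0.2) = 33
Var(Y) = E[Y²] − (E[Y])² = 33 − (5)² = 8

8.000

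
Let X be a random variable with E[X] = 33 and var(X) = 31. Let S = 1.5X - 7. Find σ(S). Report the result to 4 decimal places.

var(1.5X - 7) = (1.5)²·31 = 69.75
σ(S) = √69.75 ≈ 8.3516

8.3516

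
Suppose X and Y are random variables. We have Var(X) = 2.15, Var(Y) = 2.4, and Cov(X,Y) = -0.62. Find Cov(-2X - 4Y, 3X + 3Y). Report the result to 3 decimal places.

-30.540

Cov(-2X - 4Y, 3X + 3Y) = (-2)(3)Var(X) + (-4)(3)Var(Y) + [(-2)(3) + (-4)(3)]Cov(X,Y)
= -6·2.15 + -12·2.4 + -18·-0.62 = -30.54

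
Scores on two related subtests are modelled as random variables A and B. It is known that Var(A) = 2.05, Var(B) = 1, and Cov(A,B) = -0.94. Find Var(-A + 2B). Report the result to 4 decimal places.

Var(-A + 2B) = (-1)²·Var(A) + (2)²·Var(B) + 2·(-1)·(2)·Cov(A,B)
= 1·2.05 + 4·1 + -4·-0.94 = 9.81

9.8100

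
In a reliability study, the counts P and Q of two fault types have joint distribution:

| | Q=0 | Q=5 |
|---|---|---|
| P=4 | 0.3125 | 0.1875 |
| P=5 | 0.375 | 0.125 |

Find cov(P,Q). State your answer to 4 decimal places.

E[P] = 4.5,  E[Q] = 1.5625
E[PQ] = 6.875
cov(P,Q) = E[PQ] − E[P]E[Q] = 6.875 − (4.5)(1.5625) = -0.15625

-0.1563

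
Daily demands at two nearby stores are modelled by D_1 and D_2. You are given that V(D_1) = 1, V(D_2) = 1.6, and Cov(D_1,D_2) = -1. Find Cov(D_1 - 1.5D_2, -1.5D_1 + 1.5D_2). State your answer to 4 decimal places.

-8.8500

Cov(D_1 - 1.5D_2, -1.5D_1 + 1.5D_2) = (1)(-1.5)V(D_1) + (-1.5)(1.5)V(D_2) + [(1)(1.5) + (-1.5)(-1.5)]Cov(D_1,D_2)
= -1.5·1 + -2.25·1.6 + 3.75·-1 = -8.85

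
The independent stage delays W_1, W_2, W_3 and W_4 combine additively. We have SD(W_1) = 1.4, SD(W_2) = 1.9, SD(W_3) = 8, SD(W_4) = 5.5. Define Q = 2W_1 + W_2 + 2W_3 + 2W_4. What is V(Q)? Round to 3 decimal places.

388.450

V(W_1) = 1.96, V(W_2) = 3.61, V(W_3) = 64, V(W_4) = 30.25
By independence, V(Q) = (2)²V(W_1) + (1)²V(W_2) + (2)²V(W_3) + (2)²V(W_4)
= (2)²·1.96 + (1)²·3.61 + (2)²·64 + (2)²·30.25 = 388.45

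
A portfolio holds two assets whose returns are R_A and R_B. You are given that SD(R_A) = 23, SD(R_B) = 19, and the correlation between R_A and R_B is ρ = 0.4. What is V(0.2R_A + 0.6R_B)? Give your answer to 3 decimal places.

V(R_A) = (23)² = 529;  V(R_B) = (19)² = 361
Cov(R_A,R_B) = ρ·SD(R_A)·SD(R_B) = 0.4·23·19 = 174.8
V(0.2R_A + 0.6R_B) = (0.2)²·V(R_A) + (0.6)²·V(R_B) + 2·(0.2)·(0.6)·Cov(R_A,R_B)
= 0.04·529 + 0.36·361 + 0.24·174.8 = 193.072

193.072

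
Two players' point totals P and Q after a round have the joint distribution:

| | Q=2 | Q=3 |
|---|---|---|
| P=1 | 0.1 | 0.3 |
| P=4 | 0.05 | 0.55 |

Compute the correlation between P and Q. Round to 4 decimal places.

E[P] = 2.8,  E[Q] = 2.85
E[PQ] = 8.1
Cov(P,Q) = E[PQ] − E[P]E[Q] = 8.1 − (2.8)(2.85) = 0.12
Var(P) = 2.16,  Var(Q) = 0.1275
ρ = 0.12 / √(2.16·0.1275) ≈ 0.2287

0.2287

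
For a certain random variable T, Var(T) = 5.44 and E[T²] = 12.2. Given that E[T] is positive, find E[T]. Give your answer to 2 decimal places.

2.60

(E[T])² = E[T²] − Var(T) = 12.2 − 5.44 = 6.76
E[T] = √6.76 = 2.6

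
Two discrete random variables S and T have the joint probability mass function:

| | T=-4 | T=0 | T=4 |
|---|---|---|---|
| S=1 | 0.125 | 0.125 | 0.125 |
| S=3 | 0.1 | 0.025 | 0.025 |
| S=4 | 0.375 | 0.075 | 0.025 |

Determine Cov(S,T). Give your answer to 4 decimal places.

-1.8675

E[S] = 2.725,  E[T] = -1.7
E[ST] = -6.5
Cov(S,T) = E[ST] − E[S]E[T] = -6.5 − (2.725)(-1.7) = -1.8675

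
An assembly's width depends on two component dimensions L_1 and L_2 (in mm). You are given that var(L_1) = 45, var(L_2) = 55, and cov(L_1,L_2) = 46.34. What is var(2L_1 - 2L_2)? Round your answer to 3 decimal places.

29.280

var(2L_1 - 2L_2) = (2)²·var(L_1) + (-2)²·var(L_2) + 2·(2)·(-2)·cov(L_1,L_2)
= 4·45 + 4·55 + -8·46.34 = 29.28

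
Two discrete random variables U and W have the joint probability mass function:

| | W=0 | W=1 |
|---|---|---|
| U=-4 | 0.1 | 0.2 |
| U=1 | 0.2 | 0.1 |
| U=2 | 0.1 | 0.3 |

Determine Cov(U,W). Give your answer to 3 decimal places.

E[U] = -0.1,  E[W] = 0.6
E[UW] = -0.1
Cov(U,W) = E[UW] − E[U]E[W] = -0.1 − (-0.1)(0.6) = -0.04

-0.040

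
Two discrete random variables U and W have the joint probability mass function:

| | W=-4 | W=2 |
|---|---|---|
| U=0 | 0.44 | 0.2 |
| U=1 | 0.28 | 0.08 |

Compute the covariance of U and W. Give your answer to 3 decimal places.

-0.125

E[U] = 0.36,  E[W] = -2.32
E[UW] = -0.96
Cov(U,W) = E[UW] − E[U]E[W] = -0.96 − (0.36)(-2.32) = -0.1248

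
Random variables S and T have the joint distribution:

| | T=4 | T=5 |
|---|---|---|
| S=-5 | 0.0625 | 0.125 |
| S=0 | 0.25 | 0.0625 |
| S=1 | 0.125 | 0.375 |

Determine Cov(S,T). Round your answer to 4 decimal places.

E[S] = -0.4375,  E[T] = 4.5625
E[ST] = -2
Cov(S,T) = E[ST] − E[S]E[T] = -2 − (-0.4375)(4.5625) = -0.00390625

-0.0039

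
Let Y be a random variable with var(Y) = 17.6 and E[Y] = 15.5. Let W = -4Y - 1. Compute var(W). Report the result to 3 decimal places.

var(-4Y - 1) = (-4)²·var(Y) = 16·17.6 = 281.6

281.600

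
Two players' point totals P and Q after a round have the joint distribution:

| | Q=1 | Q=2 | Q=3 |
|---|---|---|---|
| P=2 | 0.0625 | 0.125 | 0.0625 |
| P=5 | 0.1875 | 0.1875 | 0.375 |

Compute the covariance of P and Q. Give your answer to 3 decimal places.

0.141

E[P] = 4.25,  E[Q] = 2.1875
E[PQ] = 9.4375
Cov(P,Q) = E[PQ] − E[P]E[Q] = 9.4375 − (4.25)(2.1875) = 0.140625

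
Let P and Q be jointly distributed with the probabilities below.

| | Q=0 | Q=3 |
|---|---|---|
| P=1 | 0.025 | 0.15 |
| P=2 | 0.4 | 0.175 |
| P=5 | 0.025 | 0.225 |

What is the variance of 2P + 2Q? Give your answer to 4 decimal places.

E[P] = 2.575,  E[Q] = 1.65,  E[PQ] = 4.875
V(P) = 8.725 − (2.575)² = 2.094375;  V(Q) = 4.95 − (1.65)² = 2.2275
Cov(P,Q) = 4.875 − (2.575)(1.65) = 0.62625
V(2P + 2Q) = (2)²·2.094375 + (2)²·2.2275 + 2·(2)·(2)·0.62625 = 22.2975

22.2975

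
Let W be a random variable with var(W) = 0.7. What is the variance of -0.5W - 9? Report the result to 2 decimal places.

var(-0.5W - 9) = (-0.5)²·var(W) = 0.25·0.7 = 0.175

0.18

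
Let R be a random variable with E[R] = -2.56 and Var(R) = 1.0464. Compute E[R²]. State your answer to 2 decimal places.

7.60

E[R²] = Var(R) + (E[R])² = 1.0464 + (-2.56)² = 7.6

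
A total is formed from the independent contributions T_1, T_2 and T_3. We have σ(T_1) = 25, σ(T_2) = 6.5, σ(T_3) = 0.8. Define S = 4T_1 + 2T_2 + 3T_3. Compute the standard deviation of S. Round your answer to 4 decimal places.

Var(T_1) = 625, Var(T_2) = 42.25, Var(T_3) = 0.64
By independence, Var(S) = (4)²Var(T_1) + (2)²Var(T_2) + (3)²Var(T_3)
= (4)²·625 + (2)²·42.25 + (3)²·0.64 = 10174.76
σ(S) = √10174.76 ≈ 100.8700

100.8700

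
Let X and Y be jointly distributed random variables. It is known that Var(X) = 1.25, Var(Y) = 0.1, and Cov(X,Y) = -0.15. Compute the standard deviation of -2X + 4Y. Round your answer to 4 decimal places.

Var(-2X + 4Y) = (-2)²·Var(X) + (4)²·Var(Y) + 2·(-2)·(4)·Cov(X,Y)
= 4·1.25 + 16·0.1 + -16·-0.15 = 9
SD(-2X + 4Y) = √9 ≈ 3.0000

3.0000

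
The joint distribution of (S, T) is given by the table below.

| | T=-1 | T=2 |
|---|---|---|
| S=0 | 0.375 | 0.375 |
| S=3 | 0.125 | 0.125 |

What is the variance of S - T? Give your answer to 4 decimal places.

3.9375

E[S] = 0.75,  E[T] = 0.5,  E[ST] = 0.375
Var(S) = 2.25 − (0.75)² = 1.6875;  Var(T) = 2.5 − (0.5)² = 2.25
cov(S,T) = 0.375 − (0.75)(0.5) = 0
Var(S - T) = (1)²·1.6875 + (-1)²·2.25 + 2·(1)·(-1)·0 = 3.9375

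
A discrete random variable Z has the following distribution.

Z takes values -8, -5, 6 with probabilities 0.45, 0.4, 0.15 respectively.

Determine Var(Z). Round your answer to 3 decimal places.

E[Z] = (-8)(0.45) + (-5)(0.4) + (6)(0.15) = -4.7
E[Z²] = (-8)²(0.45) + (-5)²(0.4) + (6)²(0.15) = 44.2
Var(Z) = E[Z²] − (E[Z])² = 44.2 − (-4.7)² = 22.11

22.110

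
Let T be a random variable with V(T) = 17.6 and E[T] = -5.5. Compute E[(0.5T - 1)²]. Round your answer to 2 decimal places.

E[0.5T - 1] = 0.5·-5.5 − 1 = -3.75
V(0.5T - 1) = (0.5)²·17.6 = 4.4
E[(0.5T - 1)²] = V((0.5T - 1)) + (E[(0.5T - 1)])² = 4.4 + (-3.75)² = 18.4625

18.46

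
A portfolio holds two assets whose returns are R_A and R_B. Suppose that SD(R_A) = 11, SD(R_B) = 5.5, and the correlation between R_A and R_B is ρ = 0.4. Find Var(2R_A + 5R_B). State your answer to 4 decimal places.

Var(R_A) = (11)² = 121;  Var(R_B) = (5.5)² = 30.25
Cov(R_A,R_B) = ρ·SD(R_A)·SD(R_B) = 0.4·11·5.5 = 24.2
Var(2R_A + 5R_B) = (2)²·Var(R_A) + (5)²·Var(R_B) + 2·(2)·(5)·Cov(R_A,R_B)
= 4·121 + 25·30.25 + 20·24.2 = 1724.25

1724.2500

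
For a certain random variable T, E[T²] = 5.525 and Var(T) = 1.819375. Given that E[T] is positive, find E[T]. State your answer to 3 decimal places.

1.925

(E[T])² = E[T²] − Var(T) = 5.525 − 1.819375 = 3.705625
E[T] = √3.705625 = 1.925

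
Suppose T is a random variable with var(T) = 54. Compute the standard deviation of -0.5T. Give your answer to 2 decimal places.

3.67

var(-0.5T) = (-0.5)²·54 = 13.5
SD(-0.5T) = √13.5 ≈ 3.67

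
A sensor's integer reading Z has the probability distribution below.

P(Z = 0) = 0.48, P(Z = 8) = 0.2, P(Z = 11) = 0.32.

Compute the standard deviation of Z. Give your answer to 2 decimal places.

E[Z] = (0)(0.48) + (8)(0.2) + (11)(0.32) = 5.12
E[Z²] = (0)²(0.48) + (8)²(0.2) + (11)²(0.32) = 51.52
Var(Z) = E[Z²] − (E[Z])² = 51.52 − (5.12)² = 25.3056
SD(Z) = √25.3056 ≈ 5.03

5.03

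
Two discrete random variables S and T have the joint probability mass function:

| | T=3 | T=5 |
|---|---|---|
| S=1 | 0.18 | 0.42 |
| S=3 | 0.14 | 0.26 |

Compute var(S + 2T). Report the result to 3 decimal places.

E[S] = 1.8,  E[T] = 4.36,  E[ST] = 7.8
var(S) = 4.2 − (1.8)² = 0.96;  var(T) = 19.88 − (4.36)² = 0.8704
Cov(S,T) = 7.8 − (1.8)(4.36) = -0.048
var(S + 2T) = (1)²·0.96 + (2)²·0.8704 + 2·(1)·(2)·-0.048 = 4.2496

4.250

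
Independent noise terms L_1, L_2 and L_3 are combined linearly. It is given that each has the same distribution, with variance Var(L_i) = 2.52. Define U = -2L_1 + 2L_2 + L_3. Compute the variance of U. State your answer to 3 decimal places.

By independence, Var(U) = (-2)²Var(L_1) + (2)²Var(L_2) + (1)²Var(L_3)
= (-2)²·2.52 + (2)²·2.52 + (1)²·2.52 = 22.68

22.680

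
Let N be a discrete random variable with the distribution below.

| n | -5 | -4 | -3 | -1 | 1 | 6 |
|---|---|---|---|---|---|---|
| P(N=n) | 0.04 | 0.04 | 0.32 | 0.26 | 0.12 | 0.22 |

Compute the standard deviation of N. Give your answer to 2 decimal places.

3.58

E[N] = (-5)(0.04) + (-4)(0.04) + (-3)(0.32) + (-1)(0.26) + (1)(0.12) + (6)(0.22) = -0.14
E[N²] = (-5)²(0.04) + (-4)²(0.04) + (-3)²(0.32) + (-1)²(0.26) + (1)²(0.12) + (6)²(0.22) = 12.82
Var(N) = E[N²] − (E[N])² = 12.82 − (-0.14)² = 12.8004
σ(N) = √12.8004 ≈ 3.58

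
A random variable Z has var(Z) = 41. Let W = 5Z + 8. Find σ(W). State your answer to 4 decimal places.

var(5Z + 8) = (5)²·41 = 1025
σ(W) = √1025 ≈ 32.0156

32.0156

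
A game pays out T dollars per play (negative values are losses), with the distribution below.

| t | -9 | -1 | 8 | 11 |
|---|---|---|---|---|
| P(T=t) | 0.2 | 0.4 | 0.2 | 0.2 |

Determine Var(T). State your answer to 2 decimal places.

E[T] = (-9)(0.2) + (-1)(0.4) + (8)(0.2) + (11)(0.2) = 1.6
E[T²] = (-9)²(0.2) + (-1)²(0.4) + (8)²(0.2) + (11)²(0.2) = 53.6
Var(T) = E[T²] − (E[T])² = 53.6 − (1.6)² = 51.04

51.04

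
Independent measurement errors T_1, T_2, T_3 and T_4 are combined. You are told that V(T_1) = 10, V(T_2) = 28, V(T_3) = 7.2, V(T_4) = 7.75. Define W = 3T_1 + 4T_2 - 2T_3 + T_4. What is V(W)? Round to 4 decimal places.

574.5500

By independence, V(W) = (3)²V(T_1) + (4)²V(T_2) + (-2)²V(T_3) + (1)²V(T_4)
= (3)²·10 + (4)²·28 + (-2)²·7.2 + (1)²·7.75 = 574.55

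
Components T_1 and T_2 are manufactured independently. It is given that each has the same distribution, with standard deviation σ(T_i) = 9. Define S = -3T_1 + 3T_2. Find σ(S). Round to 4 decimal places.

38.1838

Var(T_i) = (9)² = 81
By independence, Var(S) = (-3)²Var(T_1) + (3)²Var(T_2)
= (-3)²·81 + (3)²·81 = 1458
σ(S) = √1458 ≈ 38.1838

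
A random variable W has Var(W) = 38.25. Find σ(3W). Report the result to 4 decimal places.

18.5540

Var(3W) = (3)²·38.25 = 344.25
σ(3W) = √344.25 ≈ 18.5540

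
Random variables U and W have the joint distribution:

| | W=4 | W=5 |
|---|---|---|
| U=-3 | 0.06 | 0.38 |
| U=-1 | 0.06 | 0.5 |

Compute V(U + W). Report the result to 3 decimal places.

1.120

E[U] = -1.88,  E[W] = 4.88,  E[UW] = -9.16
V(U) = 4.52 − (-1.88)² = 0.9856;  V(W) = 23.92 − (4.88)² = 0.1056
cov(U,W) = -9.16 − (-1.88)(4.88) = 0.0144
V(U + W) = (1)²·0.9856 + (1)²·0.1056 + 2·(1)·(1)·0.0144 = 1.12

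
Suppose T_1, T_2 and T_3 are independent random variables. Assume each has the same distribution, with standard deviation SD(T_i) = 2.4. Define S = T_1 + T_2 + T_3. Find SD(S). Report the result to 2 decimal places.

4.16

var(T_i) = (2.4)² = 5.76
By independence, var(S) = (1)²var(T_1) + (1)²var(T_2) + (1)²var(T_3)
= (1)²·5.76 + (1)²·5.76 + (1)²·5.76 = 17.28
SD(S) = √17.28 ≈ 4.16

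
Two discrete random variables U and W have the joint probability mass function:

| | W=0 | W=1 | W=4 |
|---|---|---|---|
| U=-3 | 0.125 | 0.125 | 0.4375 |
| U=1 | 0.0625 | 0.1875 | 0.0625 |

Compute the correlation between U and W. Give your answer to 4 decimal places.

-0.3573

E[U] = -1.75,  E[W] = 2.3125
E[UW] = -5.1875
Cov(U,W) = E[UW] − E[U]E[W] = -5.1875 − (-1.75)(2.3125) = -1.140625
var(U) = 3.4375,  var(W) = 2.96484375
ρ = -1.140625 / √(3.4375·2.96484375) ≈ -0.3573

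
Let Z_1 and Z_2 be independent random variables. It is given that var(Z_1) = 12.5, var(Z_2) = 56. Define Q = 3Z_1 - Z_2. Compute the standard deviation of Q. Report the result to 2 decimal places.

By independence, var(Q) = (3)²var(Z_1) + (-1)²var(Z_2)
= (3)²·12.5 + (-1)²·56 = 168.5
σ(Q) = √168.5 ≈ 12.98

12.98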